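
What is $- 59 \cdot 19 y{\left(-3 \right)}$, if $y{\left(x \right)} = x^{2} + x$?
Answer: $-6726$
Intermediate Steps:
$y{\left(x \right)} = x + x^{2}$
$- 59 \cdot 19 y{\left(-3 \right)} = - 59 \cdot 19 \left(- 3 \left(1 - 3\right)\right) = - 59 \cdot 19 \left(\left(-3\right) \left(-2\right)\right) = - 59 \cdot 19 \cdot 6 = \left(-59\right) 114 = -6726$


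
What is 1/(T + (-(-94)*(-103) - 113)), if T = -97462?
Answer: -1/107257 ≈ -9.3234e-6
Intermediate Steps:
1/(T + (-(-94)*(-103) - 113)) = 1/(-97462 + (-(-94)*(-103) - 113)) = 1/(-97462 + (-94*103 - 113)) = 1/(-97462 + (-9682 - 113)) = 1/(-97462 - 9795) = 1/(-107257) = -1/107257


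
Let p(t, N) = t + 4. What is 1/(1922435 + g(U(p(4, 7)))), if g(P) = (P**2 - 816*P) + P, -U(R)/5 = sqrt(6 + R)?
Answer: 384557/739373935495 - 163*sqrt(14)/147874787099 ≈ 5.1599e-7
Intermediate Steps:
p(t, N) = 4 + t
U(R) = -5*sqrt(6 + R)
g(P) = P**2 - 815*P
1/(1922435 + g(U(p(4, 7)))) = 1/(1922435 + (-5*sqrt(6 + (4 + 4)))*(-815 - 5*sqrt(6 + (4 + 4)))) = 1/(1922435 + (-5*sqrt(6 + 8))*(-815 - 5*sqrt(6 + 8))) = 1/(1922435 + (-5*sqrt(14))*(-815 - 5*sqrt(14))) = 1/(1922435 - 5*sqrt(14)*(-815 - 5*sqrt(14)))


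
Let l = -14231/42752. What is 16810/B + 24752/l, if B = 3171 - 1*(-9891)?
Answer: -987281183867/13277523 ≈ -74357.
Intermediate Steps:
l = -14231/42752 (l = -14231*1/42752 = -14231/42752 ≈ -0.33287)
B = 13062 (B = 3171 + 9891 = 13062)
16810/B + 24752/l = 16810/13062 + 24752/(-14231/42752) = 16810*(1/13062) + 24752*(-42752/14231) = 8405/6531 - 151171072/2033 = -987281183867/13277523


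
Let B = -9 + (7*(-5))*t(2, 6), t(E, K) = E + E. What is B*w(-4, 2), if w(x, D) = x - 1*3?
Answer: 1043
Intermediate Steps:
t(E, K) = 2*E
w(x, D) = -3 + x (w(x, D) = x - 3 = -3 + x)
B = -149 (B = -9 + (7*(-5))*(2*2) = -9 - 35*4 = -9 - 140 = -149)
B*w(-4, 2) = -149*(-3 - 4) = -149*(-7) = 1043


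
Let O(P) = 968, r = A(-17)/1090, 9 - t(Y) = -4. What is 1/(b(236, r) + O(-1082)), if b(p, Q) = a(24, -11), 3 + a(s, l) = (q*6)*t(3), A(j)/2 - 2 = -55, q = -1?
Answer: 1/887 ≈ 0.0011274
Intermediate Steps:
A(j) = -106 (A(j) = 4 + 2*(-55) = 4 - 110 = -106)
t(Y) = 13 (t(Y) = 9 - 1*(-4) = 9 + 4 = 13)
r = -53/545 (r = -106/1090 = -106*1/1090 = -53/545 ≈ -0.097248)
a(s, l) = -81 (a(s, l) = -3 - 1*6*13 = -3 - 6*13 = -3 - 78 = -81)
b(p, Q) = -81
1/(b(236, r) + O(-1082)) = 1/(-81 + 968) = 1/887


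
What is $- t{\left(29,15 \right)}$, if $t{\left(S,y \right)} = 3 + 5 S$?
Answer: $-148$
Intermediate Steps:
$- t{\left(29,15 \right)} = - (3 + 5 \cdot 29) = - (3 + 145) = \left(-1\right) 148 = -148$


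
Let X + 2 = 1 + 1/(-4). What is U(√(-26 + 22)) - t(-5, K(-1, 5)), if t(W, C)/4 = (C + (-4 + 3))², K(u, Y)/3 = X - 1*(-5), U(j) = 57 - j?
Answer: -1453/4 - 2*I ≈ -363.25 - 2.0*I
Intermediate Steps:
X = -5/4 (X = -2 + (1 + 1/(-4)) = -2 + (1 - ¼) = -2 + ¾ = -5/4 ≈ -1.2500)
K(u, Y) = 45/4 (K(u, Y) = 3*(-5/4 - 1*(-5)) = 3*(-5/4 + 5) = 3*(15/4) = 45/4)
t(W, C) = 4*(-1 + C)² (t(W, C) = 4*(C + (-4 + 3))² = 4*(C - 1)² = 4*(-1 + C)²)
U(√(-26 + 22)) - t(-5, K(-1, 5)) = (57 - √(-26 + 22)) - 4*(-1 + 45/4)² = (57 - √(-4)) - 4*(41/4)² = (57 - 2*I) - 4*1681/16 = (57 - 2*I) - 1*1681/4 = (57 - 2*I) - 1681/4 = -1453/4 - 2*I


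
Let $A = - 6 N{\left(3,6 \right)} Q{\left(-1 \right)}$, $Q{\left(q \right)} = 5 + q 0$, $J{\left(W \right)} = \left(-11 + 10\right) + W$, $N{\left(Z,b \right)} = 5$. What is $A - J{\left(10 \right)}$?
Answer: $-159$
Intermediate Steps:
$J{\left(W \right)} = -1 + W$
$Q{\left(q \right)} = 5$ ($Q{\left(q \right)} = 5 + 0 = 5$)
$A = -150$ ($A = \left(-6\right) 5 \cdot 5 = \left(-30\right) 5 = -150$)
$A - J{\left(10 \right)} = -150 - \left(-1 + 10\right) = -150 - 9 = -159$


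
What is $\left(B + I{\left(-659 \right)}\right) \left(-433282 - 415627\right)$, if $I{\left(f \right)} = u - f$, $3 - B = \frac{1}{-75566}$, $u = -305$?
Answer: $- \frac{22901071574267}{75566} \approx -3.0306 \cdot 10^{8}$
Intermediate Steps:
$B = \frac{226699}{75566}$ ($B = 3 - \frac{1}{-75566} = 3 - - \frac{1}{75566} = 3 + \frac{1}{75566} = \frac{226699}{75566} \approx 3.0$)
$I{\left(f \right)} = -305 - f$
$\left(B + I{\left(-659 \right)}\right) \left(-433282 - 415627\right) = \left(\frac{226699}{75566} - -354\right) \left(-433282 - 415627\right) = \left(\frac{226699}{75566} + \left(-305 + 659\right)\right) \left(-848909\right) = \left(\frac{226699}{75566} + 354\right) \left(-848909\right) = \frac{26977063}{75566} \left(-848909\right) = - \frac{22901071574267}{75566}$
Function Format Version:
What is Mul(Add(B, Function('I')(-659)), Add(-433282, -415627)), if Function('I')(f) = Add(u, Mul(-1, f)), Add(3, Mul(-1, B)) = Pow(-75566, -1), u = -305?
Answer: Rational(-22901071574267, 75566) ≈ -3.0306e+8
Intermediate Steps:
B = Rational(226699, 75566) (B = Add(3, Mul(-1, Pow(-75566, -1))) = Add(3, Mul(-1, Rational(-1, 75566))) = Add(3, Rational(1, 75566)) = Rational(226699, 75566) ≈ 3.0000)
Function('I')(f) = Add(-305, Mul(-1, f))
Mul(Add(B, Function('I')(-659)), Add(-433282, -415627)) = Mul(Add(Rational(226699, 75566), Add(-305, Mul(-1, -659))), Add(-433282, -415627)) = Mul(Add(Rational(226699, 75566), Add(-305, 659)), -848909) = Mul(Add(Rational(226699, 75566), 354), -848909) = Mul(Rational(26977063, 75566), -848909) = Rational(-22901071574267, 75566)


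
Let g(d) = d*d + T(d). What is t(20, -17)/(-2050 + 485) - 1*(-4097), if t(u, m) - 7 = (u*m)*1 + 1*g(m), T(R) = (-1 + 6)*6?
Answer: 6411819/1565 ≈ 4097.0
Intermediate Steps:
T(R) = 30 (T(R) = 5*6 = 30)
g(d) = 30 + d**2 (g(d) = d*d + 30 = d**2 + 30 = 30 + d**2)
t(u, m) = 37 + m**2 + m*u (t(u, m) = 7 + ((u*m)*1 + 1*(30 + m**2)) = 7 + ((m*u)*1 + (30 + m**2)) = 7 + (m*u + (30 + m**2)) = 7 + (30 + m**2 + m*u) = 37 + m**2 + m*u)
t(20, -17)/(-2050 + 485) - 1*(-4097) = (37 + (-17)**2 - 17*20)/(-2050 + 485) - 1*(-4097) = (37 + 289 - 340)/(-1565) + 4097 = -14*(-1/1565) + 4097 = 14/1565 + 4097 = 6411819/1565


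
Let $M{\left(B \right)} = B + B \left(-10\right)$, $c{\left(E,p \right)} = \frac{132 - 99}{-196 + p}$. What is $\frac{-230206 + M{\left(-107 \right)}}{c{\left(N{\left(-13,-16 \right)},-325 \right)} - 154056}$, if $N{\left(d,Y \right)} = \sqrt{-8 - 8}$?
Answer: $\frac{119435603}{80263209} \approx 1.488$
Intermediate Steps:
$N{\left(d,Y \right)} = 4 i$ ($N{\left(d,Y \right)} = \sqrt{-16} = 4 i$)
$c{\left(E,p \right)} = \frac{33}{-196 + p}$
$M{\left(B \right)} = - 9 B$ ($M{\left(B \right)} = B - 10 B = - 9 B$)
$\frac{-230206 + M{\left(-107 \right)}}{c{\left(N{\left(-13,-16 \right)},-325 \right)} - 154056} = \frac{-230206 - -963}{\frac{33}{-196 - 325} - 154056} = \frac{-230206 + 963}{\frac{33}{-521} - 154056} = - \frac{229243}{33 \left(- \frac{1}{521}\right) - 154056} = - \frac{229243}{- \frac{33}{521} - 154056} = - \frac{229243}{- \frac{80263209}{521}} = \left(-229243\right) \left(- \frac{521}{80263209}\right) = \frac{119435603}{80263209}$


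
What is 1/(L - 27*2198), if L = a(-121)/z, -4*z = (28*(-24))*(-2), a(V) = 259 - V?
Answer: -84/4985159 ≈ -1.6850e-5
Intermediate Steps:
z = -336 (z = -28*(-24)*(-2)/4 = -(-168)*(-2) = -¼*1344 = -336)
L = -95/84 (L = (259 - 1*(-121))/(-336) = (259 + 121)*(-1/336) = 380*(-1/336) = -95/84 ≈ -1.1310)
1/(L - 27*2198) = 1/(-95/84 - 27*2198) = 1/(-95/84 - 59346) = 1/(-4985159/84) = -84/4985159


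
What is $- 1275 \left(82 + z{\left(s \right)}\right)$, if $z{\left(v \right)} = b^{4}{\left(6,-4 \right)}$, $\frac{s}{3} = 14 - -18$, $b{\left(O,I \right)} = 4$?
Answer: $-430950$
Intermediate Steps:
$s = 96$ ($s = 3 \left(14 - -18\right) = 3 \left(14 + 18\right) = 3 \cdot 32 = 96$)
$z{\left(v \right)} = 256$ ($z{\left(v \right)} = 4^{4} = 256$)
$- 1275 \left(82 + z{\left(s \right)}\right) = - 1275 \left(82 + 256\right) = \left(-1275\right) 338 = -430950$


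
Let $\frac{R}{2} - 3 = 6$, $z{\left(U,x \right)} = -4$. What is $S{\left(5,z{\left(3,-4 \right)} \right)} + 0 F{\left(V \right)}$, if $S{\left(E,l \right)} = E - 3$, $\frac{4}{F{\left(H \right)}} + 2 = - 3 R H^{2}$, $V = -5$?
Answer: $2$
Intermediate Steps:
$R = 18$ ($R = 6 + 2 \cdot 6 = 6 + 12 = 18$)
$F{\left(H \right)} = \frac{4}{-2 - 54 H^{2}}$ ($F{\left(H \right)} = \frac{4}{-2 + \left(-3\right) 18 H^{2}} = \frac{4}{-2 - 54 H^{2}}$)
$S{\left(E,l \right)} = -3 + E$ ($S{\left(E,l \right)} = E - 3 = -3 + E$)
$S{\left(5,z{\left(3,-4 \right)} \right)} + 0 F{\left(V \right)} = \left(-3 + 5\right) + 0 \left(- \frac{2}{1 + 27 \left(-5\right)^{2}}\right) = 2 + 0 \left(- \frac{2}{1 + 27 \cdot 25}\right) = 2 + 0 \left(- \frac{2}{1 + 675}\right) = 2 + 0 \left(- \frac{2}{676}\right) = 2 + 0 \left(\left(-2\right) \frac{1}{676}\right) = 2 + 0 \left(- \frac{1}{338}\right) = 2 + 0 = 2$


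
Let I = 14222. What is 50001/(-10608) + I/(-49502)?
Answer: -437669413/87519536 ≈ -5.0008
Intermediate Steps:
50001/(-10608) + I/(-49502) = 50001/(-10608) + 14222/(-49502) = 50001*(-1/10608) + 14222*(-1/49502) = -16667/3536 - 7111/24751 = -437669413/87519536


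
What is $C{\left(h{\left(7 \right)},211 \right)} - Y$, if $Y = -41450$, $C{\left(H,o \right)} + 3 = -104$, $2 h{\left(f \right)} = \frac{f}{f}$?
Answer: $41343$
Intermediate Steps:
$h{\left(f \right)} = \frac{1}{2}$ ($h{\left(f \right)} = \frac{f \frac{1}{f}}{2} = \frac{1}{2} \cdot 1 = \frac{1}{2}$)
$C{\left(H,o \right)} = -107$ ($C{\left(H,o \right)} = -3 - 104 = -107$)
$C{\left(h{\left(7 \right)},211 \right)} - Y = -107 - -41450 = -107 + 41450 = 41343$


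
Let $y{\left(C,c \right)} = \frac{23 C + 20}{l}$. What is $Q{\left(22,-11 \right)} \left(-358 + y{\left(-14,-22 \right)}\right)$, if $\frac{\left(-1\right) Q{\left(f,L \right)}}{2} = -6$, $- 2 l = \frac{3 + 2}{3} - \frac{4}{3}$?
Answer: $17448$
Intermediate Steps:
$l = - \frac{1}{6}$ ($l = - \frac{\frac{3 + 2}{3} - \frac{4}{3}}{2} = - \frac{5 \cdot \frac{1}{3} - \frac{4}{3}}{2} = - \frac{\frac{5}{3} - \frac{4}{3}}{2} = \left(- \frac{1}{2}\right) \frac{1}{3} = - \frac{1}{6} \approx -0.16667$)
$y{\left(C,c \right)} = -120 - 138 C$ ($y{\left(C,c \right)} = \frac{23 C + 20}{- \frac{1}{6}} = \left(20 + 23 C\right) \left(-6\right) = -120 - 138 C$)
$Q{\left(f,L \right)} = 12$ ($Q{\left(f,L \right)} = \left(-2\right) \left(-6\right) = 12$)
$Q{\left(22,-11 \right)} \left(-358 + y{\left(-14,-22 \right)}\right) = 12 \left(-358 - -1812\right) = 12 \left(-358 + \left(-120 + 1932\right)\right) = 12 \left(-358 + 1812\right) = 12 \cdot 1454 = 17448$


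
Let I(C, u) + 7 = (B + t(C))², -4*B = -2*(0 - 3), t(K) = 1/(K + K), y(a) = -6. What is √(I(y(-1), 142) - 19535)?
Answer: I*√2813687/12 ≈ 139.78*I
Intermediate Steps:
t(K) = 1/(2*K)
B = -3/2 (B = -(-1)*(0 - 3)/2 = -(-1)*(-3)/2 = -¼*6 = -3/2 ≈ -1.5000)
I(C, u) = -7 + (-3/2 + 1/(2*C))²
√(I(y(-1), 142) - 19535) = √((¼)*(1 - 19*(-6)² - 6*(-6))/(-6)² - 19535) = √((¼)*(1/36)*(1 - 19*36 + 36) - 19535) = √((¼)*(1/36)*(1 - 684 + 36) - 19535) = √((¼)*(1/36)*(-647) - 19535) = √(-647/144 - 19535) = √(-2813687/144) = I*√2813687/12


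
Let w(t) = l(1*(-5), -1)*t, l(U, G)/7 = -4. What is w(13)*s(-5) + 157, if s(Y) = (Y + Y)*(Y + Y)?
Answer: -36243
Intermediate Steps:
l(U, G) = -28 (l(U, G) = 7*(-4) = -28)
s(Y) = 4*Y² (s(Y) = (2*Y)*(2*Y) = 4*Y²)
w(t) = -28*t
w(13)*s(-5) + 157 = (-28*13)*(4*(-5)²) + 157 = -1456*25 + 157 = -364*100 + 157 = -36400 + 157 = -36243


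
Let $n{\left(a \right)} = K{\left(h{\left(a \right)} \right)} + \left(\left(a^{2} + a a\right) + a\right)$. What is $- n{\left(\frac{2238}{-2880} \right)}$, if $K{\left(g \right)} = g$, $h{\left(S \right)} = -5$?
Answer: $\frac{526391}{115200} \approx 4.5694$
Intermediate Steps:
$n{\left(a \right)} = -5 + a + 2 a^{2}$ ($n{\left(a \right)} = -5 + \left(\left(a^{2} + a a\right) + a\right) = -5 + \left(\left(a^{2} + a^{2}\right) + a\right) = -5 + \left(2 a^{2} + a\right) = -5 + \left(a + 2 a^{2}\right) = -5 + a + 2 a^{2}$)
$- n{\left(\frac{2238}{-2880} \right)} = - (-5 + \frac{2238}{-2880} + 2 \left(\frac{2238}{-2880}\right)^{2}) = - (-5 + 2238 \left(- \frac{1}{2880}\right) + 2 \left(2238 \left(- \frac{1}{2880}\right)\right)^{2}) = - (-5 - \frac{373}{480} + 2 \left(- \frac{373}{480}\right)^{2}) = - (-5 - \frac{373}{480} + 2 \cdot \frac{139129}{230400}) = - (-5 - \frac{373}{480} + \frac{139129}{115200}) = \left(-1\right) \left(- \frac{526391}{115200}\right) = \frac{526391}{115200}$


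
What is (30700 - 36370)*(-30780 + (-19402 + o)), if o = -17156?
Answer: 381806460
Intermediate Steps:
(30700 - 36370)*(-30780 + (-19402 + o)) = (30700 - 36370)*(-30780 + (-19402 - 17156)) = -5670*(-30780 - 36558) = -5670*(-67338) = 381806460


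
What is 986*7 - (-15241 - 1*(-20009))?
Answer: 2134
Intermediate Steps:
986*7 - (-15241 - 1*(-20009)) = 6902 - (-15241 + 20009) = 6902 - 1*4768 = 6902 - 4768 = 2134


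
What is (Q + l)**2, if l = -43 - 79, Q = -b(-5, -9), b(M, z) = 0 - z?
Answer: 17161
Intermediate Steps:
b(M, z) = -z
Q = -9 (Q = -(-1)*(-9) = -1*9 = -9)
l = -122
(Q + l)**2 = (-9 - 122)**2 = (-131)**2 = 17161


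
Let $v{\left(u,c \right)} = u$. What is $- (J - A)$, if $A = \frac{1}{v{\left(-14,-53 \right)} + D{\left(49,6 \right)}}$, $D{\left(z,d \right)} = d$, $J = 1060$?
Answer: $- \frac{8481}{8} \approx -1060.1$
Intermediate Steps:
$A = - \frac{1}{8}$ ($A = \frac{1}{-14 + 6} = \frac{1}{-8} = - \frac{1}{8} \approx -0.125$)
$- (J - A) = - (1060 - - \frac{1}{8}) = - (1060 + \frac{1}{8}) = \left(-1\right) \frac{8481}{8} = - \frac{8481}{8}$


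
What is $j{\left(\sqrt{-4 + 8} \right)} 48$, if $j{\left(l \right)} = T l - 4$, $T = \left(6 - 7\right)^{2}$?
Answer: $-96$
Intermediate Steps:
$T = 1$ ($T = \left(6 - 7\right)^{2} = \left(-1\right)^{2} = 1$)
$j{\left(l \right)} = -4 + l$ ($j{\left(l \right)} = 1 l - 4 = l - 4 = -4 + l$)
$j{\left(\sqrt{-4 + 8} \right)} 48 = \left(-4 + \sqrt{-4 + 8}\right) 48 = \left(-4 + \sqrt{4}\right) 48 = \left(-4 + 2\right) 48 = \left(-2\right) 48 = -96$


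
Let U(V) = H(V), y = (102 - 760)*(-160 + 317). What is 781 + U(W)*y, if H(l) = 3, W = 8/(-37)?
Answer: -309137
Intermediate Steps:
y = -103306 (y = -658*157 = -103306)
W = -8/37 (W = 8*(-1/37) = -8/37 ≈ -0.21622)
U(V) = 3
781 + U(W)*y = 781 + 3*(-103306) = 781 - 309918 = -309137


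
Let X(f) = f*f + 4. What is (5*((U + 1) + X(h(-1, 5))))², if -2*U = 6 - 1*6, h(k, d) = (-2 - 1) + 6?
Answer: 4900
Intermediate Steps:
h(k, d) = 3 (h(k, d) = -3 + 6 = 3)
U = 0 (U = -(6 - 1*6)/2 = -(6 - 6)/2 = -½*0 = 0)
X(f) = 4 + f² (X(f) = f² + 4 = 4 + f²)
(5*((U + 1) + X(h(-1, 5))))² = (5*((0 + 1) + (4 + 3²)))² = (5*(1 + (4 + 9)))² = (5*(1 + 13))² = (5*14)² = 70² = 4900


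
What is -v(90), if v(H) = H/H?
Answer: -1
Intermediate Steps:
v(H) = 1
-v(90) = -1*1 = -1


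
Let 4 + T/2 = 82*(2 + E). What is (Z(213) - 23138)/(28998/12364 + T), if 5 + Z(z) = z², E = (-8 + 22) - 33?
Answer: -137401132/17270373 ≈ -7.9559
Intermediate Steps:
E = -19 (E = 14 - 33 = -19)
T = -2796 (T = -8 + 2*(82*(2 - 19)) = -8 + 2*(82*(-17)) = -8 + 2*(-1394) = -8 - 2788 = -2796)
Z(z) = -5 + z²
(Z(213) - 23138)/(28998/12364 + T) = ((-5 + 213²) - 23138)/(28998/12364 - 2796) = ((-5 + 45369) - 23138)/(28998*(1/12364) - 2796) = (45364 - 23138)/(14499/6182 - 2796) = 22226/(-17270373/6182) = 22226*(-6182/17270373) = -137401132/17270373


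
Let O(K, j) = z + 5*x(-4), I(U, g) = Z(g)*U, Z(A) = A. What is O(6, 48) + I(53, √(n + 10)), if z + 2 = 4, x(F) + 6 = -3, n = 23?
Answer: -43 + 53*√33 ≈ 261.46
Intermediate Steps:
x(F) = -9 (x(F) = -6 - 3 = -9)
z = 2 (z = -2 + 4 = 2)
I(U, g) = U*g (I(U, g) = g*U = U*g)
O(K, j) = -43 (O(K, j) = 2 + 5*(-9) = 2 - 45 = -43)
O(6, 48) + I(53, √(n + 10)) = -43 + 53*√(23 + 10) = -43 + 53*√33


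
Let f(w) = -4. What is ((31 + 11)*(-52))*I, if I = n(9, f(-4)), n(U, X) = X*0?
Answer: 0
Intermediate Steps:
n(U, X) = 0
I = 0
((31 + 11)*(-52))*I = ((31 + 11)*(-52))*0 = (42*(-52))*0 = -2184*0 = 0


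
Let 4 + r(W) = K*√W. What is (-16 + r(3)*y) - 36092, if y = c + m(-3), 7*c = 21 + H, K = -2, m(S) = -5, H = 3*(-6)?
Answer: -252628/7 + 64*√3/7 ≈ -36074.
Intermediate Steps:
H = -18
c = 3/7 (c = (21 - 18)/7 = (⅐)*3 = 3/7 ≈ 0.42857)
y = -32/7 (y = 3/7 - 5 = -32/7 ≈ -4.5714)
r(W) = -4 - 2*√W
(-16 + r(3)*y) - 36092 = (-16 + (-4 - 2*√3)*(-32/7)) - 36092 = (-16 + (128/7 + 64*√3/7)) - 36092 = (16/7 + 64*√3/7) - 36092 = -252628/7 + 64*√3/7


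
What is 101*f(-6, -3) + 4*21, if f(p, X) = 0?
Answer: 84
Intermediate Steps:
101*f(-6, -3) + 4*21 = 101*0 + 4*21 = 0 + 84 = 84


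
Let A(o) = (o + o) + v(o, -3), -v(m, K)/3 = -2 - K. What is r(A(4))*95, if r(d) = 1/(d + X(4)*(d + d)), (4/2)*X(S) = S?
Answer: 19/5 ≈ 3.8000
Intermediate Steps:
X(S) = S/2
v(m, K) = 6 + 3*K (v(m, K) = -3*(-2 - K) = 6 + 3*K)
A(o) = -3 + 2*o (A(o) = (o + o) + (6 + 3*(-3)) = 2*o + (6 - 9) = 2*o - 3 = -3 + 2*o)
r(d) = 1/(5*d) (r(d) = 1/(d + ((½)*4)*(d + d)) = 1/(d + 2*(2*d)) = 1/(d + 4*d) = 1/(5*d))
r(A(4))*95 = (1/(5*(-3 + 2*4)))*95 = (1/(5*(-3 + 8)))*95 = ((⅕)/5)*95 = ((⅕)*(⅕))*95 = (1/25)*95 = 19/5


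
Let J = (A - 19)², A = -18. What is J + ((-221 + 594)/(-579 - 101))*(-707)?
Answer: 1194631/680 ≈ 1756.8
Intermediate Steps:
J = 1369 (J = (-18 - 19)² = (-37)² = 1369)
J + ((-221 + 594)/(-579 - 101))*(-707) = 1369 + ((-221 + 594)/(-579 - 101))*(-707) = 1369 + (373/(-680))*(-707) = 1369 + (373*(-1/680))*(-707) = 1369 - 373/680*(-707) = 1369 + 263711/680 = 1194631/680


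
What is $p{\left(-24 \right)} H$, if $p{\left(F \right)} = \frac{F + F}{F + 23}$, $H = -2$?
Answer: $-96$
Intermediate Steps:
$p{\left(F \right)} = \frac{2 F}{23 + F}$
$p{\left(-24 \right)} H = 2 \left(-24\right) \frac{1}{23 - 24} \left(-2\right) = 2 \left(-24\right) \frac{1}{-1} \left(-2\right) = 2 \left(-24\right) \left(-1\right) \left(-2\right) = 48 \left(-2\right) = -96$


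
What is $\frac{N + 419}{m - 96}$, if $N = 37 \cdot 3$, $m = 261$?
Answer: $\frac{106}{33} \approx 3.2121$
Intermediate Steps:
$N = 111$
$\frac{N + 419}{m - 96} = \frac{111 + 419}{261 - 96} = \frac{530}{165} = 530 \cdot \frac{1}{165} = \frac{106}{33}$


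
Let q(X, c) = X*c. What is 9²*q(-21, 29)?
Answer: -49329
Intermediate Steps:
9²*q(-21, 29) = 9²*(-21*29) = 81*(-609) = -49329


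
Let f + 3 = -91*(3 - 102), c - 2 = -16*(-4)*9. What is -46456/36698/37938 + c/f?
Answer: 33512557489/522441333681 ≈ 0.064146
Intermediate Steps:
c = 578 (c = 2 - 16*(-4)*9 = 2 + 64*9 = 2 + 576 = 578)
f = 9006 (f = -3 - 91*(3 - 102) = -3 - 91*(-99) = -3 + 9009 = 9006)
-46456/36698/37938 + c/f = -46456/36698/37938 + 578/9006 = -46456*1/36698*(1/37938) + 578*(1/9006) = -23228/18349*1/37938 + 289/4503 = -11614/348062181 + 289/4503 = 33512557489/522441333681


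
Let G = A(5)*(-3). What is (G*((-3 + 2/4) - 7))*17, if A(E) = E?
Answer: 4845/2 ≈ 2422.5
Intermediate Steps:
G = -15 (G = 5*(-3) = -15)
(G*((-3 + 2/4) - 7))*17 = -15*((-3 + 2/4) - 7)*17 = -15*((-3 + 2*(¼)) - 7)*17 = -15*((-3 + ½) - 7)*17 = -15*(-5/2 - 7)*17 = -15*(-19/2)*17 = (285/2)*17 = 4845/2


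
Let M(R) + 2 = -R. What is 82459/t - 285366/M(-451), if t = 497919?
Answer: -142052129263/223565631 ≈ -635.39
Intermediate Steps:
M(R) = -2 - R
82459/t - 285366/M(-451) = 82459/497919 - 285366/(-2 - 1*(-451)) = 82459*(1/497919) - 285366/(-2 + 451) = 82459/497919 - 285366/449 = -142052129263/223565631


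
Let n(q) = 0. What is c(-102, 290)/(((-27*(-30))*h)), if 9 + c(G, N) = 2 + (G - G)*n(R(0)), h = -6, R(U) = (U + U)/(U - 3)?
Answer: 7/4860 ≈ 0.0014403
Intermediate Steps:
R(U) = 2*U/(-3 + U) (R(U) = (2*U)/(-3 + U) = 2*U/(-3 + U))
c(G, N) = -7 (c(G, N) = -9 + (2 + (G - G)*0) = -9 + (2 + 0*0) = -9 + (2 + 0) = -9 + 2 = -7)
c(-102, 290)/(((-27*(-30))*h)) = -7/(-27*(-30)*(-6)) = -7/(810*(-6)) = -7/(-4860) = -7*(-1/4860) = 7/4860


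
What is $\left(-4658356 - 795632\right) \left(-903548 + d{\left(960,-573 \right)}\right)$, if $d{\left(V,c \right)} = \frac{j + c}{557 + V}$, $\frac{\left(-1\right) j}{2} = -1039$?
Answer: $\frac{7475676695024268}{1517} \approx 4.9279 \cdot 10^{12}$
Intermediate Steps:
$j = 2078$ ($j = \left(-2\right) \left(-1039\right) = 2078$)
$d{\left(V,c \right)} = \frac{2078 + c}{557 + V}$
$\left(-4658356 - 795632\right) \left(-903548 + d{\left(960,-573 \right)}\right) = \left(-4658356 - 795632\right) \left(-903548 + \frac{2078 - 573}{557 + 960}\right) = - 5453988 \left(-903548 + \frac{1}{1517} \cdot 1505\right) = - 5453988 \left(-903548 + \frac{1505}{1517}\right) = \left(-5453988\right) \left(- \frac{1370680811}{1517}\right) = \frac{7475676695024268}{1517}$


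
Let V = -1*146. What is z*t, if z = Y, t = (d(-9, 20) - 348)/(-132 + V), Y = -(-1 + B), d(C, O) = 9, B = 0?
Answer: 339/278 ≈ 1.2194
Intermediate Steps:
V = -146
Y = 1 (Y = -(-1 + 0) = -1*(-1) = 1)
t = 339/278 (t = (9 - 348)/(-132 - 146) = -339/(-278) = -339*(-1/278) = 339/278 ≈ 1.2194)
z = 1
z*t = 1*(339/278) = 339/278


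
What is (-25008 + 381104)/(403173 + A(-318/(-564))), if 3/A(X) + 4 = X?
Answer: 115019008/130224597 ≈ 0.88324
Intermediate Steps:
A(X) = 3/(-4 + X)
(-25008 + 381104)/(403173 + A(-318/(-564))) = (-25008 + 381104)/(403173 + 3/(-4 - 318/(-564))) = 356096/(403173 + 3/(-4 - 318*(-1/564))) = 356096/(403173 + 3/(-4 + 53/94)) = 356096/(403173 + 3/(-323/94)) = 356096/(403173 + 3*(-94/323)) = 356096/(403173 - 282/323) = 356096/(130224597/323) = 356096*(323/130224597) = 115019008/130224597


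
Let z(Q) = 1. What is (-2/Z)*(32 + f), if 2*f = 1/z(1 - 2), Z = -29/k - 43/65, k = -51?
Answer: 215475/308 ≈ 699.59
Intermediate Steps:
Z = -308/3315 (Z = -29/(-51) - 43/65 = -29*(-1/51) - 43*1/65 = 29/51 - 43/65 = -308/3315 ≈ -0.092911)
f = ½ (f = (½)/1 = (½)*1 = ½ ≈ 0.50000)
(-2/Z)*(32 + f) = (-2/(-308/3315))*(32 + ½) = -2*(-3315/308)*(65/2) = (3315/154)*(65/2) = 215475/308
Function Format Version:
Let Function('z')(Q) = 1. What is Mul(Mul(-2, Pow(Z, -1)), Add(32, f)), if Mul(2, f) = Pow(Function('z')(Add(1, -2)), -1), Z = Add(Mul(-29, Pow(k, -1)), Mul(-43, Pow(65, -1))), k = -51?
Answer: Rational(215475, 308) ≈ 699.59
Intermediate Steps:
Z = Rational(-308, 3315) (Z = Add(Mul(-29, Pow(-51, -1)), Mul(-43, Pow(65, -1))) = Add(Mul(-29, Rational(-1, 51)), Mul(-43, Rational(1, 65))) = Add(Rational(29, 51), Rational(-43, 65)) = Rational(-308, 3315) ≈ -0.092911)
f = Rational(1, 2) (f = Mul(Rational(1, 2), Pow(1, -1)) = Mul(Rational(1, 2), 1) = Rational(1, 2) ≈ 0.50000)
Mul(Mul(-2, Pow(Z, -1)), Add(32, f)) = Mul(Mul(-2, Pow(Rational(-308, 3315), -1)), Add(32, Rational(1, 2))) = Mul(Mul(-2, Rational(-3315, 308)), Rational(65, 2)) = Mul(Rational(3315, 154), Rational(65, 2)) = Rational(215475, 308)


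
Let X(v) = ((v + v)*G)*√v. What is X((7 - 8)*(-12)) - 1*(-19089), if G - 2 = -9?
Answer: 19089 - 336*√3 ≈ 18507.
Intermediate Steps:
G = -7 (G = 2 - 9 = -7)
X(v) = -14*v^(3/2) (X(v) = ((v + v)*(-7))*√v = ((2*v)*(-7))*√v = (-14*v)*√v = -14*v^(3/2))
X((7 - 8)*(-12)) - 1*(-19089) = -14*24*√3 - 1*(-19089) = -14*12^(3/2) + 19089 = -336*√3 + 19089 = 19089 - 336*√3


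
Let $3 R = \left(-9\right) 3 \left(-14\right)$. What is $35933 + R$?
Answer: $36059$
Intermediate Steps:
$R = 126$ ($R = \frac{\left(-9\right) 3 \left(-14\right)}{3} = \frac{\left(-27\right) \left(-14\right)}{3} = \frac{1}{3} \cdot 378 = 126$)
$35933 + R = 35933 + 126 = 36059$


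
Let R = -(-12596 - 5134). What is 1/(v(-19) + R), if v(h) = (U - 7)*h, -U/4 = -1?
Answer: 1/17787 ≈ 5.6221e-5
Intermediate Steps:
U = 4 (U = -4*(-1) = 4)
v(h) = -3*h (v(h) = (4 - 7)*h = -3*h)
R = 17730 (R = -1*(-17730) = 17730)
1/(v(-19) + R) = 1/(-3*(-19) + 17730) = 1/(57 + 17730) = 1/17787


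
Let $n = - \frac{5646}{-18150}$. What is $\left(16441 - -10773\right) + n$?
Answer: $\frac{82323291}{3025} \approx 27214.0$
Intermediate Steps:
$n = \frac{941}{3025}$ ($n = \left(-5646\right) \left(- \frac{1}{18150}\right) = \frac{941}{3025} \approx 0.31107$)
$\left(16441 - -10773\right) + n = \left(16441 - -10773\right) + \frac{941}{3025} = \left(16441 + 10773\right) + \frac{941}{3025} = 27214 + \frac{941}{3025} = \frac{82323291}{3025}$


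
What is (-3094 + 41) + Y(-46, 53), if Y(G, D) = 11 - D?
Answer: -3095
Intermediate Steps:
(-3094 + 41) + Y(-46, 53) = (-3094 + 41) + (11 - 1*53) = -3053 + (11 - 53) = -3053 - 42 = -3095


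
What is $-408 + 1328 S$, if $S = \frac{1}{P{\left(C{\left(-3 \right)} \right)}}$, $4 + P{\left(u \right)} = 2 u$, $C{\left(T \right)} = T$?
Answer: $- \frac{2704}{5} \approx -540.8$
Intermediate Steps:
$P{\left(u \right)} = -4 + 2 u$
$S = - \frac{1}{10}$ ($S = \frac{1}{-4 + 2 \left(-3\right)} = \frac{1}{-4 - 6} = \frac{1}{-10} = - \frac{1}{10} \approx -0.1$)
$-408 + 1328 S = -408 + 1328 \left(- \frac{1}{10}\right) = -408 - \frac{664}{5} = - \frac{2704}{5}$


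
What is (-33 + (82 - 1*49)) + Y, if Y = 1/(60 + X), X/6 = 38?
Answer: 1/288 ≈ 0.0034722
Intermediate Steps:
X = 228 (X = 6*38 = 228)
Y = 1/288 (Y = 1/(60 + 228) = 1/288 ≈ 0.0034722)
(-33 + (82 - 1*49)) + Y = (-33 + (82 - 1*49)) + 1/288 = (-33 + (82 - 49)) + 1/288 = (-33 + 33) + 1/288 = 0 + 1/288 = 1/288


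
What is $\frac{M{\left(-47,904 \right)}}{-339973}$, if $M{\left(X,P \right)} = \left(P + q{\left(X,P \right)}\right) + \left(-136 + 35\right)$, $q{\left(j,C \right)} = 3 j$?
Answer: $- \frac{662}{339973} \approx -0.0019472$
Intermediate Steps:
$M{\left(X,P \right)} = -101 + P + 3 X$ ($M{\left(X,P \right)} = \left(P + 3 X\right) + \left(-136 + 35\right) = \left(P + 3 X\right) - 101 = -101 + P + 3 X$)
$\frac{M{\left(-47,904 \right)}}{-339973} = \frac{-101 + 904 + 3 \left(-47\right)}{-339973} = \left(-101 + 904 - 141\right) \left(- \frac{1}{339973}\right) = 662 \left(- \frac{1}{339973}\right) = - \frac{662}{339973}$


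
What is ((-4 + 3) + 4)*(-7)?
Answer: -21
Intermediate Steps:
((-4 + 3) + 4)*(-7) = (-1 + 4)*(-7) = 3*(-7) = -21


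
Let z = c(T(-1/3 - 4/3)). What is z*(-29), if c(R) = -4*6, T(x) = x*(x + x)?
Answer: 696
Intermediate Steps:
T(x) = 2*x² (T(x) = x*(2*x) = 2*x²)
c(R) = -24
z = -24
z*(-29) = -24*(-29) = 696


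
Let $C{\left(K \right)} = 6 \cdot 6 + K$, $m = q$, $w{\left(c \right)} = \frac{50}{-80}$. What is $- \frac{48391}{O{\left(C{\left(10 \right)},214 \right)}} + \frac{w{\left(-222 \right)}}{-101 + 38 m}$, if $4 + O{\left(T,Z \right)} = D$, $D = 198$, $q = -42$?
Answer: $- \frac{328477623}{1316872} \approx -249.44$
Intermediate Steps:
$w{\left(c \right)} = - \frac{5}{8}$ ($w{\left(c \right)} = 50 \left(- \frac{1}{80}\right) = - \frac{5}{8}$)
$m = -42$
$C{\left(K \right)} = 36 + K$
$O{\left(T,Z \right)} = 194$ ($O{\left(T,Z \right)} = -4 + 198 = 194$)
$- \frac{48391}{O{\left(C{\left(10 \right)},214 \right)}} + \frac{w{\left(-222 \right)}}{-101 + 38 m} = - \frac{48391}{194} - \frac{5}{8 \left(-101 + 38 \left(-42\right)\right)} = \left(-48391\right) \frac{1}{194} - \frac{5}{8 \left(-101 - 1596\right)} = - \frac{48391}{194} - \frac{5}{8 \left(-1697\right)} = - \frac{48391}{194} - - \frac{5}{13576} = - \frac{48391}{194} + \frac{5}{13576} = - \frac{328477623}{1316872}$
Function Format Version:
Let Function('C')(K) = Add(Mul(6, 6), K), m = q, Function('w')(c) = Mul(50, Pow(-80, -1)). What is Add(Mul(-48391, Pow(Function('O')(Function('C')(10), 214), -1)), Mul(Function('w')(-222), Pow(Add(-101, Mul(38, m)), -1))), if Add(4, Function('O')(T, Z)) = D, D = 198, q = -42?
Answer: Rational(-328477623, 1316872) ≈ -249.44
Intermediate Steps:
Function('w')(c) = Rational(-5, 8) (Function('w')(c) = Mul(50, Rational(-1, 80)) = Rational(-5, 8))
m = -42
Function('C')(K) = Add(36, K)
Function('O')(T, Z) = 194 (Function('O')(T, Z) = Add(-4, 198) = 194)
Add(Mul(-48391, Pow(Function('O')(Function('C')(10), 214), -1)), Mul(Function('w')(-222), Pow(Add(-101, Mul(38, m)), -1))) = Add(Mul(-48391, Pow(194, -1)), Mul(Rational(-5, 8), Pow(Add(-101, Mul(38, -42)), -1))) = Add(Mul(-48391, Rational(1, 194)), Mul(Rational(-5, 8), Pow(Add(-101, -1596), -1))) = Add(Rational(-48391, 194), Mul(Rational(-5, 8), Pow(-1697, -1))) = Add(Rational(-48391, 194), Mul(Rational(-5, 8), Rational(-1, 1697))) = Add(Rational(-48391, 194), Rational(5, 13576)) = Rational(-328477623, 1316872)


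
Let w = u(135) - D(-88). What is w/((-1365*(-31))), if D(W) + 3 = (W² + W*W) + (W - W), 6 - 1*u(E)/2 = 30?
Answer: -2219/6045 ≈ -0.36708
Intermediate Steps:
u(E) = -48 (u(E) = 12 - 2*30 = 12 - 60 = -48)
D(W) = -3 + 2*W² (D(W) = -3 + ((W² + W*W) + (W - W)) = -3 + ((W² + W²) + 0) = -3 + (2*W² + 0) = -3 + 2*W²)
w = -15533 (w = -48 - (-3 + 2*(-88)²) = -48 - (-3 + 2*7744) = -48 - (-3 + 15488) = -48 - 1*15485 = -48 - 15485 = -15533)
w/((-1365*(-31))) = -15533/((-1365*(-31))) = -15533/((-35*(-1209))) = -15533/42315 = -15533*1/42315 = -2219/6045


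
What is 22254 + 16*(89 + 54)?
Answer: 24542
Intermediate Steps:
22254 + 16*(89 + 54) = 22254 + 16*143 = 22254 + 2288 = 24542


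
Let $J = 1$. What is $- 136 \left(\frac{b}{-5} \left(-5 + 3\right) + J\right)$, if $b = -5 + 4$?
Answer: $- \frac{408}{5} \approx -81.6$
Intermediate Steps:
$b = -1$
$- 136 \left(\frac{b}{-5} \left(-5 + 3\right) + J\right) = - 136 \left(- \frac{1}{-5} \left(-5 + 3\right) + 1\right) = - 136 \left(\left(-1\right) \left(- \frac{1}{5}\right) \left(-2\right) + 1\right) = - 136 \left(\frac{1}{5} \left(-2\right) + 1\right) = - 136 \left(- \frac{2}{5} + 1\right) = \left(-136\right) \frac{3}{5} = - \frac{408}{5}$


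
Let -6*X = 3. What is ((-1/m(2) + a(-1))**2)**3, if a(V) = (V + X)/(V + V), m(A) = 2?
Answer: 1/4096 ≈ 0.00024414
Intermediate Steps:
X = -1/2 (X = -1/6*3 = -1/2 ≈ -0.50000)
a(V) = (-1/2 + V)/(2*V) (a(V) = (V - 1/2)/(V + V) = (-1/2 + V)/((2*V)) = (-1/2 + V)*(1/(2*V)) = (-1/2 + V)/(2*V))
((-1/m(2) + a(-1))**2)**3 = ((-1/2 + (1/4)*(-1 + 2*(-1))/(-1))**2)**3 = ((-1*1/2 + (1/4)*(-1)*(-1 - 2))**2)**3 = ((-1/2 + (1/4)*(-1)*(-3))**2)**3 = ((-1/2 + 3/4)**2)**3 = ((1/4)**2)**3 = (1/16)**3 = 1/4096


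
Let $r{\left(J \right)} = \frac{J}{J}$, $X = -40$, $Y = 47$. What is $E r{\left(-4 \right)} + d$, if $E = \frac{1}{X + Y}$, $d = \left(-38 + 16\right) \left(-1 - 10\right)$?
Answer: $\frac{1695}{7} \approx 242.14$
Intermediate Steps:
$r{\left(J \right)} = 1$
$d = 242$ ($d = \left(-22\right) \left(-11\right) = 242$)
$E = \frac{1}{7}$ ($E = \frac{1}{-40 + 47} = \frac{1}{7} \approx 0.14286$)
$E r{\left(-4 \right)} + d = \frac{1}{7} \cdot 1 + 242 = \frac{1}{7} + 242 = \frac{1695}{7}$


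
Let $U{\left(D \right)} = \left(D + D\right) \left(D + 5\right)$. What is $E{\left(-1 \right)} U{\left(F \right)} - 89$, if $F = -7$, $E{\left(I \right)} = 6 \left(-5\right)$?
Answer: $-929$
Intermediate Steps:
$E{\left(I \right)} = -30$
$U{\left(D \right)} = 2 D \left(5 + D\right)$
$E{\left(-1 \right)} U{\left(F \right)} - 89 = - 30 \cdot 2 \left(-7\right) \left(5 - 7\right) - 89 = - 30 \cdot 2 \left(-7\right) \left(-2\right) - 89 = \left(-30\right) 28 - 89 = -840 - 89 = -929$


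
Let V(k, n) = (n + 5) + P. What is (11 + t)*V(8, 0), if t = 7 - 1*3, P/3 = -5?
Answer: -150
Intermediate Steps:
P = -15 (P = 3*(-5) = -15)
t = 4 (t = 7 - 3 = 4)
V(k, n) = -10 + n (V(k, n) = (n + 5) - 15 = (5 + n) - 15 = -10 + n)
(11 + t)*V(8, 0) = (11 + 4)*(-10 + 0) = 15*(-10) = -150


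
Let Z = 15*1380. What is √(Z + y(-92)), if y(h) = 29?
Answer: √20729 ≈ 143.98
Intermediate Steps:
Z = 20700
√(Z + y(-92)) = √(20700 + 29) = √20729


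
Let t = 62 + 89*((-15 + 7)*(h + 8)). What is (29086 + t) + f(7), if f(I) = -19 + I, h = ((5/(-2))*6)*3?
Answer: 55480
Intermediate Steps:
h = -45 (h = ((5*(-1/2))*6)*3 = -5/2*6*3 = -15*3 = -45)
t = 26406 (t = 62 + 89*((-15 + 7)*(-45 + 8)) = 62 + 89*(-8*(-37)) = 62 + 89*296 = 62 + 26344 = 26406)
(29086 + t) + f(7) = (29086 + 26406) + (-19 + 7) = 55492 - 12 = 55480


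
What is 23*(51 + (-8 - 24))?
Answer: 437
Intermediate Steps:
23*(51 + (-8 - 24)) = 23*(51 - 32) = 23*19 = 437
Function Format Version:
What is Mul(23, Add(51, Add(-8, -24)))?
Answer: 437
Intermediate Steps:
Mul(23, Add(51, Add(-8, -24))) = Mul(23, Add(51, -32)) = Mul(23, 19) = 437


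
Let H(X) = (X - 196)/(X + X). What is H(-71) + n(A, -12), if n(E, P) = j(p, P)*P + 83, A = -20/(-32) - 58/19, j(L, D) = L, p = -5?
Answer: 20573/142 ≈ 144.88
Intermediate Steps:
H(X) = (-196 + X)/(2*X) (H(X) = (-196 + X)/((2*X)) = (-196 + X)*(1/(2*X)) = (-196 + X)/(2*X))
A = -369/152 (A = -20*(-1/32) - 58*1/19 = 5/8 - 58/19 = -369/152 ≈ -2.4276)
n(E, P) = 83 - 5*P (n(E, P) = -5*P + 83 = 83 - 5*P)
H(-71) + n(A, -12) = (½)*(-196 - 71)/(-71) + (83 - 5*(-12)) = (½)*(-1/71)*(-267) + (83 + 60) = 267/142 + 143 = 20573/142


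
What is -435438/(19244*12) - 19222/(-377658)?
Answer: -784351697/427508856 ≈ -1.8347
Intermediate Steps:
-435438/(19244*12) - 19222/(-377658) = -435438/230928 - 19222*(-1/377658) = -435438*1/230928 + 9611/188829 = -4269/2264 + 9611/188829 = -784351697/427508856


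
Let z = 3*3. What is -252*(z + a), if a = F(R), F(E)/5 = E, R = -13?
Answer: 14112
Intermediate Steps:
z = 9
F(E) = 5*E
a = -65 (a = 5*(-13) = -65)
-252*(z + a) = -252*(9 - 65) = -252*(-56) = 14112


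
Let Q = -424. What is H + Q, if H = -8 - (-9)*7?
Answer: -369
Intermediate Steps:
H = 55 (H = -8 - 9*(-7) = -8 + 63 = 55)
H + Q = 55 - 424 = -369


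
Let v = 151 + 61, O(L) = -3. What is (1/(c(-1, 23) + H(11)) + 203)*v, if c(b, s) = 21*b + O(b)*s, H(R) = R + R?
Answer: 731559/17 ≈ 43033.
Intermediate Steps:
H(R) = 2*R
c(b, s) = -3*s + 21*b (c(b, s) = 21*b - 3*s = -3*s + 21*b)
v = 212
(1/(c(-1, 23) + H(11)) + 203)*v = (1/((-3*23 + 21*(-1)) + 2*11) + 203)*212 = (1/((-69 - 21) + 22) + 203)*212 = (1/(-90 + 22) + 203)*212 = (1/(-68) + 203)*212 = (-1/68 + 203)*212 = (13803/68)*212 = 731559/17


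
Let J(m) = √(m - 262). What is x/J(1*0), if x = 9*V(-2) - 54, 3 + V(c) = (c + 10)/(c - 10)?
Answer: 87*I*√262/262 ≈ 5.3749*I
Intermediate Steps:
V(c) = -3 + (10 + c)/(-10 + c) (V(c) = -3 + (c + 10)/(c - 10) = -3 + (10 + c)/(-10 + c))
J(m) = √(-262 + m)
x = -87 (x = 9*(2*(20 - 1*(-2))/(-10 - 2)) - 54 = 9*(2*(20 + 2)/(-12)) - 54 = 9*(2*(-1/12)*22) - 54 = 9*(-11/3) - 54 = -33 - 54 = -87)
x/J(1*0) = -87/√(-262 + 1*0) = -87/√(-262 + 0) = -87*(-I*√262/262) = -(-87)*I*√262/262 = 87*I*√262/262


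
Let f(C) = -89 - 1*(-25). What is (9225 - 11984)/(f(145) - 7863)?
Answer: 2759/7927 ≈ 0.34805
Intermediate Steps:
f(C) = -64 (f(C) = -89 + 25 = -64)
(9225 - 11984)/(f(145) - 7863) = (9225 - 11984)/(-64 - 7863) = -2759/(-7927) = -2759*(-1/7927) = 2759/7927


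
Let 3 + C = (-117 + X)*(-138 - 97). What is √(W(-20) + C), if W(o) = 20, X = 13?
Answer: √24457 ≈ 156.39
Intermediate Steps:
C = 24437 (C = -3 + (-117 + 13)*(-138 - 97) = -3 - 104*(-235) = -3 + 24440 = 24437)
√(W(-20) + C) = √(20 + 24437) = √24457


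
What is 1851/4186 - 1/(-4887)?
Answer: 9050023/20456982 ≈ 0.44239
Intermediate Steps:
1851/4186 - 1/(-4887) = 1851*(1/4186) - 1*(-1/4887) = 1851/4186 + 1/4887 = 9050023/20456982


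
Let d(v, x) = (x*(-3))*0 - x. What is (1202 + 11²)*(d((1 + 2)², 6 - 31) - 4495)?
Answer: -5913810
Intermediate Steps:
d(v, x) = -x (d(v, x) = -3*x*0 - x = 0 - x = -x)
(1202 + 11²)*(d((1 + 2)², 6 - 31) - 4495) = (1202 + 11²)*(-(6 - 31) - 4495) = (1202 + 121)*(-1*(-25) - 4495) = 1323*(25 - 4495) = 1323*(-4470) = -5913810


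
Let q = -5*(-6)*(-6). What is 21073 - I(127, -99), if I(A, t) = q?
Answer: 21253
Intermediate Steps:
q = -180 (q = 30*(-6) = -180)
I(A, t) = -180
21073 - I(127, -99) = 21073 - 1*(-180) = 21073 + 180 = 21253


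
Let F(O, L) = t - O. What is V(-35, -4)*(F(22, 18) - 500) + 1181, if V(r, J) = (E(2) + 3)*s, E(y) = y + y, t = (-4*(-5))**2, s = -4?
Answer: 4597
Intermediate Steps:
t = 400 (t = 20**2 = 400)
E(y) = 2*y
V(r, J) = -28 (V(r, J) = (2*2 + 3)*(-4) = (4 + 3)*(-4) = 7*(-4) = -28)
F(O, L) = 400 - O
V(-35, -4)*(F(22, 18) - 500) + 1181 = -28*((400 - 1*22) - 500) + 1181 = -28*((400 - 22) - 500) + 1181 = -28*(378 - 500) + 1181 = -28*(-122) + 1181 = 3416 + 1181 = 4597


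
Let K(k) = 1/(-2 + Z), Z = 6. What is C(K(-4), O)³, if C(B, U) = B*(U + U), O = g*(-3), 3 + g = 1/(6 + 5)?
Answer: 110592/1331 ≈ 83.089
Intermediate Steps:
g = -32/11 (g = -3 + 1/(6 + 5) = -3 + 1/11 = -32/11 ≈ -2.9091)
K(k) = ¼ (K(k) = 1/(-2 + 6) = 1/4 = ¼)
O = 96/11 (O = -32/11*(-3) = 96/11 ≈ 8.7273)
C(B, U) = 2*B*U (C(B, U) = B*(2*U) = 2*B*U)
C(K(-4), O)³ = (2*(¼)*(96/11))³ = (48/11)³ = 110592/1331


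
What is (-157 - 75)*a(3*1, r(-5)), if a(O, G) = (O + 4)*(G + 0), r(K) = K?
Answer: 8120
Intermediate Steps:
a(O, G) = G*(4 + O) (a(O, G) = (4 + O)*G = G*(4 + O))
(-157 - 75)*a(3*1, r(-5)) = (-157 - 75)*(-5*(4 + 3*1)) = -(-1160)*(4 + 3) = -(-1160)*7 = -232*(-35) = 8120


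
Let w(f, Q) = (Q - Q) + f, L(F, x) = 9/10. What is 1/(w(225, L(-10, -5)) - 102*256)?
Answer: -1/25887 ≈ -3.8629e-5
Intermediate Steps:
L(F, x) = 9/10 (L(F, x) = 9*(⅒) = 9/10)
w(f, Q) = f (w(f, Q) = 0 + f = f)
1/(w(225, L(-10, -5)) - 102*256) = 1/(225 - 102*256) = 1/(225 - 26112) = 1/(-25887) = -1/25887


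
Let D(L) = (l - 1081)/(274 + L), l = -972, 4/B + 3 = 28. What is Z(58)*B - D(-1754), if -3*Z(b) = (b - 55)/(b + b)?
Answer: -297981/214600 ≈ -1.3885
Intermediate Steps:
B = 4/25 (B = 4/(-3 + 28) = 4/25 ≈ 0.16000)
Z(b) = -(-55 + b)/(6*b) (Z(b) = -(b - 55)/(3*(b + b)) = -(-55 + b)/(3*(2*b)) = -(-55 + b)*1/(2*b)/3 = -(-55 + b)/(6*b))
D(L) = -2053/(274 + L) (D(L) = (-972 - 1081)/(274 + L) = -2053/(274 + L))
Z(58)*B - D(-1754) = ((⅙)*(55 - 1*58)/58)*(4/25) - (-2053)/(274 - 1754) = ((⅙)*(1/58)*(55 - 58))*(4/25) - (-2053)/(-1480) = ((⅙)*(1/58)*(-3))*(4/25) - (-2053)*(-1)/1480 = -1/116*4/25 - 1*2053/1480 = -1/725 - 2053/1480 = -297981/214600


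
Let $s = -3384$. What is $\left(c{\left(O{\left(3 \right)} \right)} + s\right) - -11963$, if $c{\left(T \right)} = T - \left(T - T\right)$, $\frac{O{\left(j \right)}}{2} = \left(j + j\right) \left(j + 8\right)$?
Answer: $8711$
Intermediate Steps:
$O{\left(j \right)} = 4 j \left(8 + j\right)$ ($O{\left(j \right)} = 2 \left(j + j\right) \left(j + 8\right) = 2 \cdot 2 j \left(8 + j\right) = 4 j \left(8 + j\right)$)
$c{\left(T \right)} = T$ ($c{\left(T \right)} = T - 0 = T + 0 = T$)
$\left(c{\left(O{\left(3 \right)} \right)} + s\right) - -11963 = \left(4 \cdot 3 \left(8 + 3\right) - 3384\right) - -11963 = \left(4 \cdot 3 \cdot 11 - 3384\right) + 11963 = \left(132 - 3384\right) + 11963 = -3252 + 11963 = 8711$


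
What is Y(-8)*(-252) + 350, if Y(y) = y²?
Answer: -15778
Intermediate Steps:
Y(-8)*(-252) + 350 = (-8)²*(-252) + 350 = 64*(-252) + 350 = -16128 + 350 = -15778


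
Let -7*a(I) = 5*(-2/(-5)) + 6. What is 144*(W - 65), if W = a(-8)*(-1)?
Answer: -64368/7 ≈ -9195.4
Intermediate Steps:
a(I) = -8/7 (a(I) = -(5*(-2/(-5)) + 6)/7 = -(5*(-2*(-⅕)) + 6)/7 = -(5*(⅖) + 6)/7 = -(2 + 6)/7 = -⅐*8 = -8/7)
W = 8/7 (W = -8/7*(-1) = 8/7 ≈ 1.1429)
144*(W - 65) = 144*(8/7 - 65) = 144*(-447/7) = -64368/7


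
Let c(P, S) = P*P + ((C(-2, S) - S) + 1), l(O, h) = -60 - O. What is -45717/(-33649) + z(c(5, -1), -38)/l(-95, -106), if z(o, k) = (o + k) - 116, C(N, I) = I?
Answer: -386711/168245 ≈ -2.2985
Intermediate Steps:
c(P, S) = 1 + P² (c(P, S) = P*P + ((S - S) + 1) = P² + (0 + 1) = P² + 1 = 1 + P²)
z(o, k) = -116 + k + o (z(o, k) = (k + o) - 116 = -116 + k + o)
-45717/(-33649) + z(c(5, -1), -38)/l(-95, -106) = -45717/(-33649) + (-116 - 38 + (1 + 5²))/(-60 - 1*(-95)) = -45717*(-1/33649) + (-116 - 38 + (1 + 25))/(-60 + 95) = 6531/4807 + (-116 - 38 + 26)/35 = 6531/4807 - 128*1/35 = 6531/4807 - 128/35 = -386711/168245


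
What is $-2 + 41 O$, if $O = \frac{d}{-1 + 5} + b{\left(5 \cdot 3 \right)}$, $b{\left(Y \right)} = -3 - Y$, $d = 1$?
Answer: $- \frac{2919}{4} \approx -729.75$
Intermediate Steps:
$O = - \frac{71}{4}$ ($O = 1 \frac{1}{-1 + 5} - \left(3 + 5 \cdot 3\right) = 1 \cdot \frac{1}{4} - 18 = \frac{1}{4} - 18 = - \frac{71}{4} \approx -17.75$)
$-2 + 41 O = -2 + 41 \left(- \frac{71}{4}\right) = -2 - \frac{2911}{4} = - \frac{2919}{4}$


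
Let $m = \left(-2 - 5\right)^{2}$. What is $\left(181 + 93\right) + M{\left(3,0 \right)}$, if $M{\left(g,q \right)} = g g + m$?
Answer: $332$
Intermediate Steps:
$m = 49$ ($m = \left(-7\right)^{2} = 49$)
$M{\left(g,q \right)} = 49 + g^{2}$ ($M{\left(g,q \right)} = g g + 49 = g^{2} + 49 = 49 + g^{2}$)
$\left(181 + 93\right) + M{\left(3,0 \right)} = \left(181 + 93\right) + \left(49 + 3^{2}\right) = 274 + \left(49 + 9\right) = 274 + 58 = 332$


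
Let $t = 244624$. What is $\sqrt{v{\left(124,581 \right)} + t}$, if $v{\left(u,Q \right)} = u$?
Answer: $2 \sqrt{61187} \approx 494.72$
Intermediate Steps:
$\sqrt{v{\left(124,581 \right)} + t} = \sqrt{124 + 244624} = \sqrt{244748} = 2 \sqrt{61187}$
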